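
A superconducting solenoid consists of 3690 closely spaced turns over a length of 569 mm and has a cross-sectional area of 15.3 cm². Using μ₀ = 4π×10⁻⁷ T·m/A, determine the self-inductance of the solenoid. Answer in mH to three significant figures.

L ≈ 46.0 mH

A = 15.3 cm² = 1.530×10^-3 m².
For a long solenoid, L = μ₀N²A/ℓ.
L = (4π×10⁻⁷)(3690)²(1.530×10^-3)/(0.569 m) = 4.601×10^-2 H.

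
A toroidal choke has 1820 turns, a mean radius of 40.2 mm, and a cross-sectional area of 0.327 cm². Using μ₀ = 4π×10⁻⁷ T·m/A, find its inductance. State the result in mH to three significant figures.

L ≈ 0.539 mH

For a thin toroid, L = μ₀N²A/(2πR).
L = (4π×10⁻⁷)(1820)²(3.270×10^-5) / (2π×4.020×10^-2 m) = 5.389×10^-4 H.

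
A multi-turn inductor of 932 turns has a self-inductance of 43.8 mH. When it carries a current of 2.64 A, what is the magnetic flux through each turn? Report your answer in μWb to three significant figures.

From L = NΦ_B/I, the flux per turn is Φ_B = LI/N.
Φ_B = (4.380×10^-2 H)(2.64 A)/932 = 1.241×10^-4 Wb.

Φ_B ≈ 124 μWb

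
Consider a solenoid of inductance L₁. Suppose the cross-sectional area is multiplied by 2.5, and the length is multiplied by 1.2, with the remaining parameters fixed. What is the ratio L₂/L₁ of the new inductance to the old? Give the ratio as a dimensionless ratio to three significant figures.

L₂/L₁ = 2.08

For a solenoid, L ∝ μᵣN²A/ℓ.
L₂/L₁ = (2.5) × (1.2)^-1 = 2.08.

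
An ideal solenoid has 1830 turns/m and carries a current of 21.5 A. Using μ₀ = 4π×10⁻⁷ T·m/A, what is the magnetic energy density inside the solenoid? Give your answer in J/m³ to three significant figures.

B = μ₀nI = (4π×10⁻⁷)(1.830×10^3)(21.5) = 4.944×10^-2 T.
u = B²/(2μ₀) = (4.944×10^-2)²/(2×4π×10⁻⁷) = 972.7 J/m³.

u ≈ 973 J/m³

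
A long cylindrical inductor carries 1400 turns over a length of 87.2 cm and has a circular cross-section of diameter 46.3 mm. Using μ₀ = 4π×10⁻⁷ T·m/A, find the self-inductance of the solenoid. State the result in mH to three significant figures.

L ≈ 4.76 mH

A = π(d/2)² = π(2.315×10^-2 m)² = 1.684×10^-3 m².
For a long solenoid, L = μ₀N²A/ℓ.
L = (4π×10⁻⁷)(1400)²(1.684×10^-3)/(0.872 m) = 4.756×10^-3 H.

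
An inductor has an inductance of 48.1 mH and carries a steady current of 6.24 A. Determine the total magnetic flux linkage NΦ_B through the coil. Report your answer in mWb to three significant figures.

From L = NΦ_B/I, the flux linkage is NΦ_B = LI.
NΦ_B = (4.810×10^-2 H)(6.24 A) = 0.3001 Wb.

NΦ_B ≈ 300 mWb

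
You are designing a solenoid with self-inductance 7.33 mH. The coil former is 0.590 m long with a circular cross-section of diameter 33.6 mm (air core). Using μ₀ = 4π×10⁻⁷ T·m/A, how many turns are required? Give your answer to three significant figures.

A = π(d/2)² = π(1.680×10^-2 m)² = 8.867×10^-4 m².
From L = μ₀N²A/ℓ, N = √(Lℓ / (μ₀A)).
N = √[(7.330×10^-3)(0.59) / ((4π×10⁻⁷)×8.867×10^-4)] = √(3.881×10^6) ≈ 1970.1.

N ≈ 1970 turns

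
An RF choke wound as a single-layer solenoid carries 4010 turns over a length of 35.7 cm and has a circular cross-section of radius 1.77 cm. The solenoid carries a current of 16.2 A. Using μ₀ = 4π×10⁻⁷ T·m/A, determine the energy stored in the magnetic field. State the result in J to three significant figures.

U ≈ 7.31 J

A = πr² = π(1.770×10^-2 m)² = 9.842×10^-4 m².
L = μ₀N²A/ℓ = (4π×10⁻⁷)(4010)²(9.842×10^-4)/(0.357) = 5.571×10^-2 H.
U = ½LI² = ½(5.571×10^-2)(16.2)² = 7.31 J.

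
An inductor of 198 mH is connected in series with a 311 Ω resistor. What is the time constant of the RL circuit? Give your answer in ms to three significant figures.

τ ≈ 0.637 ms

τ = L/R = (0.198 H)/(311 Ω) = 6.367×10^-4 s.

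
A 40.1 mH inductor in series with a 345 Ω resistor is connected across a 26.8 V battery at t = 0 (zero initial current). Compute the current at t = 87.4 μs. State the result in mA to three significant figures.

τ = L/R = 4.010×10^-2/345 = 1.162×10^-4 s; final current I_∞ = ε/R = 26.8/345 = 7.768×10^-2 A.
I(t) = I_∞(1 − e^(−t/τ)) with t/τ = 0.752.
I = (7.768×10^-2)(1 − e^(−0.752)) = 4.106×10^-2 A.

I ≈ 41.1 mA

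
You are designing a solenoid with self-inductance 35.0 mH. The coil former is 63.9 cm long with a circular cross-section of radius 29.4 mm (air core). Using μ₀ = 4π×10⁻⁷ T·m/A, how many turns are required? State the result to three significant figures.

N ≈ 2560 turns

A = πr² = π(2.940×10^-2 m)² = 2.715×10^-3 m².
From L = μ₀N²A/ℓ, N = √(Lℓ / (μ₀A)).
N = √[(3.500×10^-2)(0.639) / ((4π×10⁻⁷)×2.715×10^-3)] = √(6.554×10^6) ≈ 2560.1.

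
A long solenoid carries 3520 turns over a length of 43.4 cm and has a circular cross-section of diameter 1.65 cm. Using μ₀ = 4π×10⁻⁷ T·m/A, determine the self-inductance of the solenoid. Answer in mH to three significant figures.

L ≈ 7.67 mH

A = π(d/2)² = π(8.250×10^-3 m)² = 2.138×10^-4 m².
For a long solenoid, L = μ₀N²A/ℓ.
L = (4π×10⁻⁷)(3520)²(2.138×10^-4)/(0.434 m) = 7.671×10^-3 H.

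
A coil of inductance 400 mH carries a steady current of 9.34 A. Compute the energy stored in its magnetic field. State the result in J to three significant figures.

Stored magnetic energy: U = ½LI².
U = ½(0.4 H)(9.34 A)² = 17.447 J.

U ≈ 17.4 J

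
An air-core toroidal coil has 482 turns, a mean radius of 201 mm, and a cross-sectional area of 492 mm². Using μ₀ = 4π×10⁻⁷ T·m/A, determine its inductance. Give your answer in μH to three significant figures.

For a thin toroid, L = μ₀N²A/(2πR).
L = (4π×10⁻⁷)(482)²(4.920×10^-4) / (2π×0.201 m) = 1.137×10^-4 H.

L ≈ 114 μH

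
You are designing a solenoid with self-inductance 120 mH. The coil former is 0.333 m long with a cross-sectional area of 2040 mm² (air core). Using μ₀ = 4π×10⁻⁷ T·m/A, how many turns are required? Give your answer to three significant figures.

A = 2040 mm² = 2.040×10^-3 m².
From L = μ₀N²A/ℓ, N = √(Lℓ / (μ₀A)).
N = √[(0.12)(0.333) / ((4π×10⁻⁷)×2.040×10^-3)] = √(1.559×10^7) ≈ 3948.1.

N ≈ 3950 turns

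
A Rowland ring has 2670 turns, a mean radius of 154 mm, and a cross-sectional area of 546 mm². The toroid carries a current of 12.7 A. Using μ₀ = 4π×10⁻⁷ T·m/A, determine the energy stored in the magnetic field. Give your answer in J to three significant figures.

U ≈ 0.408 J

L = μ₀N²A/(2πR) = (4π×10⁻⁷)(2670)²(5.460×10^-4)/(2π×0.154) = 5.055×10^-3 H.
U = ½LI² = ½(5.055×10^-3)(12.7)² = 0.4077 J.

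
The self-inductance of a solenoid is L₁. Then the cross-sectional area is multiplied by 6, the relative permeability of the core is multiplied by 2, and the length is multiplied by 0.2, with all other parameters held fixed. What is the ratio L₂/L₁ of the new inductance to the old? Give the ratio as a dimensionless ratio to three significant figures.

For a solenoid, L ∝ μᵣN²A/ℓ.
L₂/L₁ = (6) × (2) × (0.2)^-1 = 60.0.

L₂/L₁ = 60.0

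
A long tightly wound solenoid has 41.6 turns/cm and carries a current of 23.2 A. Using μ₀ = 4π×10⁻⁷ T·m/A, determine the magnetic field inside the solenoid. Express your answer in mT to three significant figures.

B ≈ 121 mT

Inside a long solenoid, B = μ₀nI.
B = (4π×10⁻⁷)(4.160×10^3 m⁻¹)(23.2 A) = 0.1213 T.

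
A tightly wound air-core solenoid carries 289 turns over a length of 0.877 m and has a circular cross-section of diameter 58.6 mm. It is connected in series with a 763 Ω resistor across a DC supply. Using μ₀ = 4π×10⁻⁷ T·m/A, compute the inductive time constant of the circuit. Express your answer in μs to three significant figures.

A = π(d/2)² = π(2.930×10^-2 m)² = 2.697×10^-3 m².
L = μ₀N²A/ℓ = (4π×10⁻⁷)(289)²(2.697×10^-3)/(0.877) = 3.228×10^-4 H.
τ = L/R = (3.228×10^-4)/(763) = 4.230×10^-7 s.

τ ≈ 0.423 μs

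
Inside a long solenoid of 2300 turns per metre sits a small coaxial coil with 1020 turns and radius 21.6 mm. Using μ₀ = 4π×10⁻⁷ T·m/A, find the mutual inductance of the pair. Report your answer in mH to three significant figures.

The outer solenoid produces a uniform field B₁ = μ₀n₁I₁ across the inner coil,
so the flux linkage is N₂Φ = N₂B₁A₂ = μ₀n₁N₂A₂·I₁, giving M = μ₀n₁N₂A₂.
A₂ = πr² = π(2.160×10^-2 m)² = 1.466×10^-3 m².
M = (4π×10⁻⁷)(2300)(1020)(1.466×10^-3) = 4.321×10^-3 H.

M ≈ 4.32 mH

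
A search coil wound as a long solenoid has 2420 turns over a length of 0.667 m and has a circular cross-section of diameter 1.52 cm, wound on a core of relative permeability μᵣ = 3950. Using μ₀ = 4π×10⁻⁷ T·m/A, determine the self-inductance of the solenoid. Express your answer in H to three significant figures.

A = π(d/2)² = π(7.600×10^-3 m)² = 1.8146×10^-4 m².
For a long solenoid, L = μ₀μᵣN²A/ℓ.
L = (4π×10⁻⁷)(3950)(2420)²(1.8146×10^-4)/(0.667 m) = 7.908 H.

L ≈ 7.91 H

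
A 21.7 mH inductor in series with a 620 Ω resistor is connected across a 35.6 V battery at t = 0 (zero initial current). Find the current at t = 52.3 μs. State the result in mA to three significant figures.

τ = L/R = 2.170×10^-2/620 = 3.500×10^-5 s; final current I_∞ = ε/R = 35.6/620 = 5.742×10^-2 A.
I(t) = I_∞(1 − e^(−t/τ)) with t/τ = 1.494.
I = (5.742×10^-2)(1 − e^(−1.494)) = 4.453×10^-2 A.

I ≈ 44.5 mA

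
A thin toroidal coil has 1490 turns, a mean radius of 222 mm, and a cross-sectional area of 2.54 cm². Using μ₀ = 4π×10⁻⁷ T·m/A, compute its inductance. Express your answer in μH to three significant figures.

For a thin toroid, L = μ₀N²A/(2πR).
L = (4π×10⁻⁷)(1490)²(2.540×10^-4) / (2π×0.222 m) = 5.080×10^-4 H.

L ≈ 508 μH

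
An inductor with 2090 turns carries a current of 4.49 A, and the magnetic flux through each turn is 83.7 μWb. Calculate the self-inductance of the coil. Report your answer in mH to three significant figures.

L ≈ 39.0 mH

Self-inductance is defined by L = NΦ_B/I (flux linkage over current).
L = (2090)(8.370×10^-5 Wb)/(4.49 A) = 3.896×10^-2 H.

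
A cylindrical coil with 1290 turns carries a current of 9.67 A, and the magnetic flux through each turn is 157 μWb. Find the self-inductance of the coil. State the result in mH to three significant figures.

Self-inductance is defined by L = NΦ_B/I (flux linkage over current).
L = (1290)(1.570×10^-4 Wb)/(9.67 A) = 2.094×10^-2 H.

L ≈ 20.9 mH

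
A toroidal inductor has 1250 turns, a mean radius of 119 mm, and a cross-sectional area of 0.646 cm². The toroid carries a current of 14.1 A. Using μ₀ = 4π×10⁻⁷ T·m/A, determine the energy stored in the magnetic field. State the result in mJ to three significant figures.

U ≈ 16.9 mJ

L = μ₀N²A/(2πR) = (4π×10⁻⁷)(1250)²(6.460×10^-5)/(2π×0.119) = 1.696×10^-4 H.
U = ½LI² = ½(1.696×10^-4)(14.1)² = 1.686×10^-2 J.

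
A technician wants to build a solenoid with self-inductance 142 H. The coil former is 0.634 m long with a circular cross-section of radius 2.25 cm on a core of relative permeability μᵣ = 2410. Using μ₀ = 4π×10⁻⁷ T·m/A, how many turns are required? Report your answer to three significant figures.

N ≈ 4320 turns

A = πr² = π(2.250×10^-2 m)² = 1.590×10^-3 m².
From L = μ₀μᵣN²A/ℓ, N = √(Lℓ / (μ₀μᵣA)).
N = √[(142)(0.634) / ((4π×10⁻⁷)(2410)×1.590×10^-3)] = √(1.869×10^7) ≈ 4323.3.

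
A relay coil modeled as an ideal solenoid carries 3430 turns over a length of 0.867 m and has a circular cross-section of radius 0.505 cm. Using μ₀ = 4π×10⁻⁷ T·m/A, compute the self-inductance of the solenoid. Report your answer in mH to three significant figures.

A = πr² = π(5.050×10^-3 m)² = 8.012×10^-5 m².
For a long solenoid, L = μ₀N²A/ℓ.
L = (4π×10⁻⁷)(3430)²(8.012×10^-5)/(0.867 m) = 1.366×10^-3 H.

L ≈ 1.37 mH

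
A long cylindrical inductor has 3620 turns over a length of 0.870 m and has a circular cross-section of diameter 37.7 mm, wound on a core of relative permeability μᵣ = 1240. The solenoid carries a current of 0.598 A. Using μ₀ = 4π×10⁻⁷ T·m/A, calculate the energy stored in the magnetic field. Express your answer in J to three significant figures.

U ≈ 4.68 J

A = π(d/2)² = π(1.885×10^-2 m)² = 1.116×10^-3 m².
L = μ₀μᵣN²A/ℓ = (4π×10⁻⁷)(1240)(3620)²(1.116×10^-3)/(0.87) = 26.2 H.
U = ½LI² = ½(26.2)(0.598)² = 4.6846 J.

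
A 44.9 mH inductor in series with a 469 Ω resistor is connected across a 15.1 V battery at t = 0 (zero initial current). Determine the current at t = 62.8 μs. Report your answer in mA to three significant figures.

I ≈ 15.5 mA

τ = L/R = 4.490×10^-2/469 = 9.574×10^-5 s; final current I_∞ = ε/R = 15.1/469 = 3.220×10^-2 A.
I(t) = I_∞(1 − e^(−t/τ)) with t/τ = 0.656.
I = (3.220×10^-2)(1 − e^(−0.656)) = 1.549×10^-2 A.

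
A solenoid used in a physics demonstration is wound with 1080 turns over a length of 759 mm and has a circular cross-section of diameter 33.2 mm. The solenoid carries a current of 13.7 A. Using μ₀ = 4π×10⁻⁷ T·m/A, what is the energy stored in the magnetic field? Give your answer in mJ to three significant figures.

A = π(d/2)² = π(1.660×10^-2 m)² = 8.657×10^-4 m².
L = μ₀N²A/ℓ = (4π×10⁻⁷)(1080)²(8.657×10^-4)/(0.759) = 1.672×10^-3 H.
U = ½LI² = ½(1.672×10^-3)(13.7)² = 0.1569 J.

U ≈ 157 mJ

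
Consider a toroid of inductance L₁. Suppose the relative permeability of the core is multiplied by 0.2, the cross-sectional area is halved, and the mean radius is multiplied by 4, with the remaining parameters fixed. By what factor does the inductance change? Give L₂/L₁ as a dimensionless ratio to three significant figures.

L₂/L₁ = 0.0250

For a toroid, L ∝ μᵣN²A/R.
L₂/L₁ = (0.2) × (0.5) × (4)^-1 = 0.0250.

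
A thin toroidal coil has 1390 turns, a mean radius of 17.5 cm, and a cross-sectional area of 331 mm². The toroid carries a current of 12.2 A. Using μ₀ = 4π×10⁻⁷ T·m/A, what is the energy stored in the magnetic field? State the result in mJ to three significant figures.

U ≈ 54.4 mJ

L = μ₀N²A/(2πR) = (4π×10⁻⁷)(1390)²(3.310×10^-4)/(2π×0.175) = 7.309×10^-4 H.
U = ½LI² = ½(7.309×10^-4)(12.2)² = 5.439×10^-2 J.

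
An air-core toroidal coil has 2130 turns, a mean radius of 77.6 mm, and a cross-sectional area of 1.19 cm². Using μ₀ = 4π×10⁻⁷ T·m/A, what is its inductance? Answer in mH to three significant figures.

For a thin toroid, L = μ₀N²A/(2πR).
L = (4π×10⁻⁷)(2130)²(1.190×10^-4) / (2π×7.760×10^-2 m) = 1.391×10^-3 H.

L ≈ 1.39 mH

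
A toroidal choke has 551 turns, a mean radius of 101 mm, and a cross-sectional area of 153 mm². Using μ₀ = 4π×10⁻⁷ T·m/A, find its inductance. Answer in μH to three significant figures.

For a thin toroid, L = μ₀N²A/(2πR).
L = (4π×10⁻⁷)(551)²(1.530×10^-4) / (2π×0.101 m) = 9.198×10^-5 H.

L ≈ 92.0 μH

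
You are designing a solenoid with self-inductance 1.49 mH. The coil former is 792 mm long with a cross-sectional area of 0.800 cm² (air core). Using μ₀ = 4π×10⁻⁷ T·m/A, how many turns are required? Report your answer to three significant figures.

N ≈ 3430 turns

A = 0.800 cm² = 8.000×10^-5 m².
From L = μ₀N²A/ℓ, N = √(Lℓ / (μ₀A)).
N = √[(1.490×10^-3)(0.792) / ((4π×10⁻⁷)×8.000×10^-5)] = √(1.174×10^7) ≈ 3426.1.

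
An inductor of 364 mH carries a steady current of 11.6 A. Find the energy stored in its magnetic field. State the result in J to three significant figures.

U ≈ 24.5 J

Stored magnetic energy: U = ½LI².
U = ½(0.364 H)(11.6 A)² = 24.49 J.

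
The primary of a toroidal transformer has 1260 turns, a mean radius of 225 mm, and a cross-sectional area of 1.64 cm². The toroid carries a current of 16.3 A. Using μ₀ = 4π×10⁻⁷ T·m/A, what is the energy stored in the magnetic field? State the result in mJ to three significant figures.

U ≈ 30.7 mJ

L = μ₀N²A/(2πR) = (4π×10⁻⁷)(1260)²(1.640×10^-4)/(2π×0.225) = 2.314×10^-4 H.
U = ½LI² = ½(2.314×10^-4)(16.3)² = 3.0745×10^-2 J.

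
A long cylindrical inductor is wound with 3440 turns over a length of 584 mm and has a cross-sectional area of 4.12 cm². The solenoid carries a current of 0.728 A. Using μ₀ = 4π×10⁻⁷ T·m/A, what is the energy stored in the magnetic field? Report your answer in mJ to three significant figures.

A = 4.12 cm² = 4.120×10^-4 m².
L = μ₀N²A/ℓ = (4π×10⁻⁷)(3440)²(4.120×10^-4)/(0.584) = 1.049×10^-2 H.
U = ½LI² = ½(1.049×10^-2)(0.728)² = 2.780×10^-3 J.

U ≈ 2.78 mJ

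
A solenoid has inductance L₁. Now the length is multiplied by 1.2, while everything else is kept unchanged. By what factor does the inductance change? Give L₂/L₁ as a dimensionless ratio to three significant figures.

L₂/L₁ = 0.833

For a solenoid, L ∝ μᵣN²A/ℓ.
L₂/L₁ = (1.2)^-1 = 0.833.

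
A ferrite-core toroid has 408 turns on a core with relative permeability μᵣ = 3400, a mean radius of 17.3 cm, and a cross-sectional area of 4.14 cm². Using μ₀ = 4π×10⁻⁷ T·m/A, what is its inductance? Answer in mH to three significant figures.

For a thin toroid, L = μ₀μᵣN²A/(2πR).
L = (4π×10⁻⁷)(3400)(408)²(4.140×10^-4) / (2π×0.173 m) = 0.2709 H.

L ≈ 271 mH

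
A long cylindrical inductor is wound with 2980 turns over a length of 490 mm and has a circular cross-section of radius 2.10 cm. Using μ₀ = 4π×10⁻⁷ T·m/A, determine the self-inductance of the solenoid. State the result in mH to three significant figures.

L ≈ 31.6 mH

A = πr² = π(2.100×10^-2 m)² = 1.385×10^-3 m².
For a long solenoid, L = μ₀N²A/ℓ.
L = (4π×10⁻⁷)(2980)²(1.385×10^-3)/(0.49 m) = 3.155×10^-2 H.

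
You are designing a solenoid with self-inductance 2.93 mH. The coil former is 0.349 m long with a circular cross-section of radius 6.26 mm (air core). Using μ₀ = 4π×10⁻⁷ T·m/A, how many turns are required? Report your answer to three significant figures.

A = πr² = π(6.260×10^-3 m)² = 1.231×10^-4 m².
From L = μ₀N²A/ℓ, N = √(Lℓ / (μ₀A)).
N = √[(2.930×10^-3)(0.349) / ((4π×10⁻⁷)×1.231×10^-4)] = √(6.610×10^6) ≈ 2570.9.

N ≈ 2570 turns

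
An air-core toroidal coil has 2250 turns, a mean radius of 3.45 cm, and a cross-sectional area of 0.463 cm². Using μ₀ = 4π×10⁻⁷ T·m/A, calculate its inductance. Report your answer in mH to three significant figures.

L ≈ 1.36 mH

For a thin toroid, L = μ₀N²A/(2πR).
L = (4π×10⁻⁷)(2250)²(4.630×10^-5) / (2π×3.450×10^-2 m) = 1.359×10^-3 H.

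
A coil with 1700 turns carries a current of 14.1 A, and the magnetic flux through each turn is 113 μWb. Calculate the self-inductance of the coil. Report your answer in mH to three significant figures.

L ≈ 13.6 mH

Self-inductance is defined by L = NΦ_B/I (flux linkage over current).
L = (1700)(1.130×10^-4 Wb)/(14.1 A) = 1.362×10^-2 H.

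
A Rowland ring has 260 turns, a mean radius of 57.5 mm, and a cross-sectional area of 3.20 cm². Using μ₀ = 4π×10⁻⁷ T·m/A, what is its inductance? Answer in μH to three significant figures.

L ≈ 75.2 μH

For a thin toroid, L = μ₀N²A/(2πR).
L = (4π×10⁻⁷)(260)²(3.200×10^-4) / (2π×5.750×10^-2 m) = 7.524×10^-5 H.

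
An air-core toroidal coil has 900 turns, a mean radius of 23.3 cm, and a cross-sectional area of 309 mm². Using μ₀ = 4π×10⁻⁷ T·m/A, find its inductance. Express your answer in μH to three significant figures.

For a thin toroid, L = μ₀N²A/(2πR).
L = (4π×10⁻⁷)(900)²(3.090×10^-4) / (2π×0.233 m) = 2.148×10^-4 H.

L ≈ 215 μH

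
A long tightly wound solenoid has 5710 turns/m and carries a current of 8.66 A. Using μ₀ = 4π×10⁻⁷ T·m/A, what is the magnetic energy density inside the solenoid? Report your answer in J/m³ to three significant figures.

u ≈ 1540 J/m³

B = μ₀nI = (4π×10⁻⁷)(5.710×10^3)(8.66) = 6.214×10^-2 T.
u = B²/(2μ₀) = (6.214×10^-2)²/(2×4π×10⁻⁷) = 1.536×10^3 J/m³.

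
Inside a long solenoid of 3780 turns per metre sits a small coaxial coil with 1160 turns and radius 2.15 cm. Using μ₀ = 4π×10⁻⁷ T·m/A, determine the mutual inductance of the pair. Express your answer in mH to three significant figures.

M ≈ 8.00 mH

The outer solenoid produces a uniform field B₁ = μ₀n₁I₁ across the inner coil,
so the flux linkage is N₂Φ = N₂B₁A₂ = μ₀n₁N₂A₂·I₁, giving M = μ₀n₁N₂A₂.
A₂ = πr² = π(2.150×10^-2 m)² = 1.452×10^-3 m².
M = (4π×10⁻⁷)(3780)(1160)(1.452×10^-3) = 8.002×10^-3 H.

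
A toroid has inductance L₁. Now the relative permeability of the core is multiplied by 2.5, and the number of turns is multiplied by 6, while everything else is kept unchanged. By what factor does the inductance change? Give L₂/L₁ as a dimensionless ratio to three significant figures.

For a toroid, L ∝ μᵣN²A/R.
L₂/L₁ = (2.5) × (6)^2 = 90.0.

L₂/L₁ = 90.0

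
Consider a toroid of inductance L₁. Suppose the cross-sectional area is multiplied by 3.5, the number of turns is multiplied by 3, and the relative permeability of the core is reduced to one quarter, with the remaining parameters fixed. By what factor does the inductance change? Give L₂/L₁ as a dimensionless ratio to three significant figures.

L₂/L₁ = 7.88

For a toroid, L ∝ μᵣN²A/R.
L₂/L₁ = (3.5) × (3)^2 × (0.25) = 7.88.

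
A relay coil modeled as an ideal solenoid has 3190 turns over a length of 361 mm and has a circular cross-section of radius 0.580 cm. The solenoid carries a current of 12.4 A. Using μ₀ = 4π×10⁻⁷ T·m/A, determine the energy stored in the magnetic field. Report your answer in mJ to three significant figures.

U ≈ 288 mJ

A = πr² = π(5.800×10^-3 m)² = 1.057×10^-4 m².
L = μ₀N²A/ℓ = (4π×10⁻⁷)(3190)²(1.057×10^-4)/(0.361) = 3.744×10^-3 H.
U = ½LI² = ½(3.744×10^-3)(12.4)² = 0.2878 J.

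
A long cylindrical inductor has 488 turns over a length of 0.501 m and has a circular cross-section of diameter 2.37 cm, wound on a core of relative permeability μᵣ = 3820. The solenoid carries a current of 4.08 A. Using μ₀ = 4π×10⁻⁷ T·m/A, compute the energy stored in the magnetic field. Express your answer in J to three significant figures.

A = π(d/2)² = π(1.185×10^-2 m)² = 4.412×10^-4 m².
L = μ₀μᵣN²A/ℓ = (4π×10⁻⁷)(3820)(488)²(4.412×10^-4)/(0.501) = 1.007 H.
U = ½LI² = ½(1.007)(4.08)² = 8.378 J.

U ≈ 8.38 J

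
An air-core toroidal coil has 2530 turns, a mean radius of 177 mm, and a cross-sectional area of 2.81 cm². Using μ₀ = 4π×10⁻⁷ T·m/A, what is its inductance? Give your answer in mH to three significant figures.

L ≈ 2.03 mH

For a thin toroid, L = μ₀N²A/(2πR).
L = (4π×10⁻⁷)(2530)²(2.810×10^-4) / (2π×0.177 m) = 2.032×10^-3 H.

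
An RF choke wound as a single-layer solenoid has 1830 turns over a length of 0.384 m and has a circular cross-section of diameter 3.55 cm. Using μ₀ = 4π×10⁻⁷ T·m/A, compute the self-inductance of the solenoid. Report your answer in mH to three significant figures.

L ≈ 10.8 mH

A = π(d/2)² = π(1.775×10^-2 m)² = 9.898×10^-4 m².
For a long solenoid, L = μ₀N²A/ℓ.
L = (4π×10⁻⁷)(1830)²(9.898×10^-4)/(0.384 m) = 1.0847×10^-2 H.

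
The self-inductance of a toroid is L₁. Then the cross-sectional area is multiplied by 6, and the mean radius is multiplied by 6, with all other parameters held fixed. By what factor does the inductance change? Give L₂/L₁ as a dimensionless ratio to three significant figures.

For a toroid, L ∝ μᵣN²A/R.
L₂/L₁ = (6) × (6)^-1 = 1.00.

L₂/L₁ = 1.00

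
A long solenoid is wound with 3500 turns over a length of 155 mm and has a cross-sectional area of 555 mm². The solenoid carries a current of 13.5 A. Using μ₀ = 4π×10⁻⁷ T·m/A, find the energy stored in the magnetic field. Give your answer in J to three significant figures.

U ≈ 5.02 J

A = 555 mm² = 5.550×10^-4 m².
L = μ₀N²A/ℓ = (4π×10⁻⁷)(3500)²(5.550×10^-4)/(0.155) = 5.512×10^-2 H.
U = ½LI² = ½(5.512×10^-2)(13.5)² = 5.023 J.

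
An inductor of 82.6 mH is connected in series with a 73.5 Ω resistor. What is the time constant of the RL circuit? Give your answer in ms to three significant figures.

τ ≈ 1.12 ms

τ = L/R = (8.260×10^-2 H)/(73.5 Ω) = 1.124×10^-3 s.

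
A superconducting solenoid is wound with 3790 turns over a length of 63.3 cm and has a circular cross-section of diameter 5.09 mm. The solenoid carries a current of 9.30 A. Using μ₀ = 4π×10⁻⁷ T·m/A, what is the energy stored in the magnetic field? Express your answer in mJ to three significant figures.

A = π(d/2)² = π(2.545×10^-3 m)² = 2.0348×10^-5 m².
L = μ₀N²A/ℓ = (4π×10⁻⁷)(3790)²(2.0348×10^-5)/(0.633) = 5.802×10^-4 H.
U = ½LI² = ½(5.802×10^-4)(9.30)² = 2.509×10^-2 J.

U ≈ 25.1 mJ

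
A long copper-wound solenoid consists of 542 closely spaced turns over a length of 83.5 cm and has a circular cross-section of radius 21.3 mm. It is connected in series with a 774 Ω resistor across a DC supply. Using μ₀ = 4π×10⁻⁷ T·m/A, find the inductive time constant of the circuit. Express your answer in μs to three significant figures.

τ ≈ 0.814 μs

A = πr² = π(2.130×10^-2 m)² = 1.425×10^-3 m².
L = μ₀N²A/ℓ = (4π×10⁻⁷)(542)²(1.425×10^-3)/(0.835) = 6.301×10^-4 H.
τ = L/R = (6.301×10^-4)/(774) = 8.141×10^-7 s.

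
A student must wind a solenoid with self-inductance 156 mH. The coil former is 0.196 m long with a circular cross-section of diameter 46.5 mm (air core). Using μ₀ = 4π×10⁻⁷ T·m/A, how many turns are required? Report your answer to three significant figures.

N ≈ 3790 turns

A = π(d/2)² = π(2.325×10^-2 m)² = 1.698×10^-3 m².
From L = μ₀N²A/ℓ, N = √(Lℓ / (μ₀A)).
N = √[(0.156)(0.196) / ((4π×10⁻⁷)×1.698×10^-3)] = √(1.433×10^7) ≈ 3785.2.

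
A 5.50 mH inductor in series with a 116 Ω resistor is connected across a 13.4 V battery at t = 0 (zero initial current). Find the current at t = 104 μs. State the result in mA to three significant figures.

τ = L/R = 5.500×10^-3/116 = 4.741×10^-5 s; final current I_∞ = ε/R = 13.4/116 = 0.1155 A.
I(t) = I_∞(1 − e^(−t/τ)) with t/τ = 2.193.
I = (0.1155)(1 − e^(−2.193)) = 0.1026 A.

I ≈ 103 mA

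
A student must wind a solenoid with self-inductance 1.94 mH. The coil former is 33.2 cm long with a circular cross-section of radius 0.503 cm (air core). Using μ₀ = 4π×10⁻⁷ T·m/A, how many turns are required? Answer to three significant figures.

N ≈ 2540 turns

A = πr² = π(5.030×10^-3 m)² = 7.949×10^-5 m².
From L = μ₀N²A/ℓ, N = √(Lℓ / (μ₀A)).
N = √[(1.940×10^-3)(0.332) / ((4π×10⁻⁷)×7.949×10^-5)] = √(6.448×10^6) ≈ 2539.3.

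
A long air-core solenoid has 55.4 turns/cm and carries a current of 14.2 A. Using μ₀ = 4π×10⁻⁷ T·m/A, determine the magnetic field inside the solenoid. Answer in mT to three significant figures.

B ≈ 98.9 mT

Inside a long solenoid, B = μ₀nI.
B = (4π×10⁻⁷)(5.540×10^3 m⁻¹)(14.2 A) = 9.886×10^-2 T.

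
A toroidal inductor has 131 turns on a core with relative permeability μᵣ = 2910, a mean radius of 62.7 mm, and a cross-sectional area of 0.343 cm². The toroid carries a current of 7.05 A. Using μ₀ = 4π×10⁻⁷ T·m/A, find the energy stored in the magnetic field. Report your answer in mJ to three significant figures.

U ≈ 136 mJ

L = μ₀μᵣN²A/(2πR) = (4π×10⁻⁷)(2910)(131)²(3.430×10^-5)/(2π×6.270×10^-2) = 5.464×10^-3 H.
U = ½LI² = ½(5.464×10^-3)(7.05)² = 0.1358 J.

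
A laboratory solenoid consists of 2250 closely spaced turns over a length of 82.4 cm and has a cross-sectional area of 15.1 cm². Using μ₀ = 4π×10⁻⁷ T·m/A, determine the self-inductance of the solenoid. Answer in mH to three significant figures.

A = 15.1 cm² = 1.510×10^-3 m².
For a long solenoid, L = μ₀N²A/ℓ.
L = (4π×10⁻⁷)(2250)²(1.510×10^-3)/(0.824 m) = 1.166×10^-2 H.

L ≈ 11.7 mH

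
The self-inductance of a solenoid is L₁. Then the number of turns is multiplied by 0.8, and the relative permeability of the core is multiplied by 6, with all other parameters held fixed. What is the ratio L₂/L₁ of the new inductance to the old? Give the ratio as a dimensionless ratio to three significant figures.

For a solenoid, L ∝ μᵣN²A/ℓ.
L₂/L₁ = (0.8)^2 × (6) = 3.84.

L₂/L₁ = 3.84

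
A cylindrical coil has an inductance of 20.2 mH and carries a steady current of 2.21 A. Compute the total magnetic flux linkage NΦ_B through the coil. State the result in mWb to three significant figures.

From L = NΦ_B/I, the flux linkage is NΦ_B = LI.
NΦ_B = (2.020×10^-2 H)(2.21 A) = 4.464×10^-2 Wb.

NΦ_B ≈ 44.6 mWb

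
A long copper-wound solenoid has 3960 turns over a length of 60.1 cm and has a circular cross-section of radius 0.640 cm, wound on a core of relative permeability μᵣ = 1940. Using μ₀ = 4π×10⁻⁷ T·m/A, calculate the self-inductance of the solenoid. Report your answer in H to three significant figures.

A = πr² = π(6.400×10^-3 m)² = 1.287×10^-4 m².
For a long solenoid, L = μ₀μᵣN²A/ℓ.
L = (4π×10⁻⁷)(1940)(3960)²(1.287×10^-4)/(0.601 m) = 8.185 H.

L ≈ 8.19 H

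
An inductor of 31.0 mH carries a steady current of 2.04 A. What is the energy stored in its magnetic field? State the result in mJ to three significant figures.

U ≈ 64.5 mJ

Stored magnetic energy: U = ½LI².
U = ½(3.100×10^-2 H)(2.04 A)² = 6.450×10^-2 J.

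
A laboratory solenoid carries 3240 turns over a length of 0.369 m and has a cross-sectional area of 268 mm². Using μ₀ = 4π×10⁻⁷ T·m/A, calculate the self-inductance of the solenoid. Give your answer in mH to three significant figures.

L ≈ 9.58 mH

A = 268 mm² = 2.680×10^-4 m².
For a long solenoid, L = μ₀N²A/ℓ.
L = (4π×10⁻⁷)(3240)²(2.680×10^-4)/(0.369 m) = 9.581×10^-3 H.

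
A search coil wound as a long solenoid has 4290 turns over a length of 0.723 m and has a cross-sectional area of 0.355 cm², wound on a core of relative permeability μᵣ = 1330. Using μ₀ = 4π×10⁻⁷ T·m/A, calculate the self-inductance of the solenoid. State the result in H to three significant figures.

A = 0.355 cm² = 3.550×10^-5 m².
For a long solenoid, L = μ₀μᵣN²A/ℓ.
L = (4π×10⁻⁷)(1330)(4290)²(3.550×10^-5)/(0.723 m) = 1.51 H.

L ≈ 1.51 H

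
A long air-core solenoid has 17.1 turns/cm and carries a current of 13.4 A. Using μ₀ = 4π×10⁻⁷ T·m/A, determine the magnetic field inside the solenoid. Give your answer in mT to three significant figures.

B ≈ 28.8 mT

Inside a long solenoid, B = μ₀nI.
B = (4π×10⁻⁷)(1.710×10^3 m⁻¹)(13.4 A) = 2.879×10^-2 T.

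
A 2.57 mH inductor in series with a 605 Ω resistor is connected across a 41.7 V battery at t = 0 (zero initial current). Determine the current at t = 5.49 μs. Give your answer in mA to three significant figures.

I ≈ 50.0 mA

τ = L/R = 2.570×10^-3/605 = 4.248×10^-6 s; final current I_∞ = ε/R = 41.7/605 = 6.893×10^-2 A.
I(t) = I_∞(1 − e^(−t/τ)) with t/τ = 1.292.
I = (6.893×10^-2)(1 − e^(−1.292)) = 5.000×10^-2 A.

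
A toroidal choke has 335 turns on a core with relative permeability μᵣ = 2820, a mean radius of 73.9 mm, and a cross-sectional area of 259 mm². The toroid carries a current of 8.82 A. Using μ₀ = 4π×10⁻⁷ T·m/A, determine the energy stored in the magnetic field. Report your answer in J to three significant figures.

L = μ₀μᵣN²A/(2πR) = (4π×10⁻⁷)(2820)(335)²(2.590×10^-4)/(2π×7.390×10^-2) = 0.2218 H.
U = ½LI² = ½(0.2218)(8.82)² = 8.628 J.

U ≈ 8.63 J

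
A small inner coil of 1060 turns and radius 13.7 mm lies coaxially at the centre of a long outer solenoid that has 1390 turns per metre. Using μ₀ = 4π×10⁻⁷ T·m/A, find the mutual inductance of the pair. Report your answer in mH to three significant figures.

The outer solenoid produces a uniform field B₁ = μ₀n₁I₁ across the inner coil,
so the flux linkage is N₂Φ = N₂B₁A₂ = μ₀n₁N₂A₂·I₁, giving M = μ₀n₁N₂A₂.
A₂ = πr² = π(1.370×10^-2 m)² = 5.896×10^-4 m².
M = (4π×10⁻⁷)(1390)(1060)(5.896×10^-4) = 1.092×10^-3 H.

M ≈ 1.09 mH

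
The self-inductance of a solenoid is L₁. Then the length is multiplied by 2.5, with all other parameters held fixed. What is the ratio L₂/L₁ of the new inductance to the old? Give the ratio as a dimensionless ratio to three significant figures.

L₂/L₁ = 0.400

For a solenoid, L ∝ μᵣN²A/ℓ.
L₂/L₁ = (2.5)^-1 = 0.400.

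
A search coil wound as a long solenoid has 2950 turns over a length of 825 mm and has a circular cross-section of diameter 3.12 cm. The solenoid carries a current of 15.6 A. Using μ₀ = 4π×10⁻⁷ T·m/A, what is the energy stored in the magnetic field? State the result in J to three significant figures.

A = π(d/2)² = π(1.560×10^-2 m)² = 7.645×10^-4 m².
L = μ₀N²A/ℓ = (4π×10⁻⁷)(2950)²(7.645×10^-4)/(0.825) = 1.013×10^-2 H.
U = ½LI² = ½(1.013×10^-2)(15.6)² = 1.233 J.

U ≈ 1.23 J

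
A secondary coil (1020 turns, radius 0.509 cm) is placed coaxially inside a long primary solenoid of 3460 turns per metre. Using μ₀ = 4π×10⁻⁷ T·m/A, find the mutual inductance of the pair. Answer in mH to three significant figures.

M ≈ 0.361 mH

The outer solenoid produces a uniform field B₁ = μ₀n₁I₁ across the inner coil,
so the flux linkage is N₂Φ = N₂B₁A₂ = μ₀n₁N₂A₂·I₁, giving M = μ₀n₁N₂A₂.
A₂ = πr² = π(5.090×10^-3 m)² = 8.139×10^-5 m².
M = (4π×10⁻⁷)(3460)(1020)(8.139×10^-5) = 3.610×10^-4 H.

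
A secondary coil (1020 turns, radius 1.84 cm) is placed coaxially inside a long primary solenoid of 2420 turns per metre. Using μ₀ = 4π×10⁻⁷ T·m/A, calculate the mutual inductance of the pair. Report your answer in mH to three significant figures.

M ≈ 3.30 mH

The outer solenoid produces a uniform field B₁ = μ₀n₁I₁ across the inner coil,
so the flux linkage is N₂Φ = N₂B₁A₂ = μ₀n₁N₂A₂·I₁, giving M = μ₀n₁N₂A₂.
A₂ = πr² = π(1.840×10^-2 m)² = 1.064×10^-3 m².
M = (4π×10⁻⁷)(2420)(1020)(1.064×10^-3) = 3.299×10^-3 H.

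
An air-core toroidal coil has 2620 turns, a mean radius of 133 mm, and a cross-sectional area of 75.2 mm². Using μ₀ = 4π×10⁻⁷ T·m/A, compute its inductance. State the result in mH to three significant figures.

L ≈ 0.776 mH

For a thin toroid, L = μ₀N²A/(2πR).
L = (4π×10⁻⁷)(2620)²(7.520×10^-5) / (2π×0.133 m) = 7.762×10^-4 H.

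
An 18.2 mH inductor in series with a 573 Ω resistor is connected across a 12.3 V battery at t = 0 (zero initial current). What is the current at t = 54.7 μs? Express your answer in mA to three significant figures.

I ≈ 17.6 mA

τ = L/R = 1.820×10^-2/573 = 3.176×10^-5 s; final current I_∞ = ε/R = 12.3/573 = 2.147×10^-2 A.
I(t) = I_∞(1 − e^(−t/τ)) with t/τ = 1.722.
I = (2.147×10^-2)(1 − e^(−1.722)) = 1.763×10^-2 A.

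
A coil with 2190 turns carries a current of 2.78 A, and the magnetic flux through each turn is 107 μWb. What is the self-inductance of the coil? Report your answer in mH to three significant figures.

Self-inductance is defined by L = NΦ_B/I (flux linkage over current).
L = (2190)(1.070×10^-4 Wb)/(2.78 A) = 8.429×10^-2 H.

L ≈ 84.3 mH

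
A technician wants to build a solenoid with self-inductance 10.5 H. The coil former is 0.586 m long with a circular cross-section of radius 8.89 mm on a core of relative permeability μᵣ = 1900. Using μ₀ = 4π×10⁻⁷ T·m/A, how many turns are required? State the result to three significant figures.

N ≈ 3220 turns

A = πr² = π(8.890×10^-3 m)² = 2.483×10^-4 m².
From L = μ₀μᵣN²A/ℓ, N = √(Lℓ / (μ₀μᵣA)).
N = √[(10.5)(0.586) / ((4π×10⁻⁷)(1900)×2.483×10^-4)] = √(1.038×10^7) ≈ 3221.7.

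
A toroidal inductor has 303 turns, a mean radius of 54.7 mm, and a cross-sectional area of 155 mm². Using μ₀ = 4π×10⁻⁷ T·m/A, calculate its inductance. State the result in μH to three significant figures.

L ≈ 52.0 μH

For a thin toroid, L = μ₀N²A/(2πR).
L = (4π×10⁻⁷)(303)²(1.550×10^-4) / (2π×5.470×10^-2 m) = 5.203×10^-5 H.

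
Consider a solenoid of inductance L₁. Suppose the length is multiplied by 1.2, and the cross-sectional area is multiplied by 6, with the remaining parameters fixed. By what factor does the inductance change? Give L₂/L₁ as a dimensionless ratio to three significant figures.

For a solenoid, L ∝ μᵣN²A/ℓ.
L₂/L₁ = (1.2)^-1 × (6) = 5.00.

L₂/L₁ = 5.00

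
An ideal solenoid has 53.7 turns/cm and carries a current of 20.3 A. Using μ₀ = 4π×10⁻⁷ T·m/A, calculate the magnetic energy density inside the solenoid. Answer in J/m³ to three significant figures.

u ≈ 7470 J/m³

B = μ₀nI = (4π×10⁻⁷)(5.370×10^3)(20.3) = 0.137 T.
u = B²/(2μ₀) = (0.137)²/(2×4π×10⁻⁷) = 7.467×10^3 J/m³.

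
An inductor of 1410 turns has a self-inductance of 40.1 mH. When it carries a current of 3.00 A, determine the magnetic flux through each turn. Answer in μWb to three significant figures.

Φ_B ≈ 85.3 μWb

From L = NΦ_B/I, the flux per turn is Φ_B = LI/N.
Φ_B = (4.010×10^-2 H)(3.00 A)/1410 = 8.532×10^-5 Wb.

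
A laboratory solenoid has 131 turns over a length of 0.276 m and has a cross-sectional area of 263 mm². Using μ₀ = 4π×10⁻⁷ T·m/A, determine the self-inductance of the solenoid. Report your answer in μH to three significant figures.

L ≈ 20.5 μH

A = 263 mm² = 2.630×10^-4 m².
For a long solenoid, L = μ₀N²A/ℓ.
L = (4π×10⁻⁷)(131)²(2.630×10^-4)/(0.276 m) = 2.0549×10^-5 H.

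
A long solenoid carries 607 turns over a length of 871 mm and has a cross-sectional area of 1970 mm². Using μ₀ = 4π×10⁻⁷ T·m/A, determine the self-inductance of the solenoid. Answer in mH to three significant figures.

L ≈ 1.05 mH

A = 1970 mm² = 1.970×10^-3 m².
For a long solenoid, L = μ₀N²A/ℓ.
L = (4π×10⁻⁷)(607)²(1.970×10^-3)/(0.871 m) = 1.047×10^-3 H.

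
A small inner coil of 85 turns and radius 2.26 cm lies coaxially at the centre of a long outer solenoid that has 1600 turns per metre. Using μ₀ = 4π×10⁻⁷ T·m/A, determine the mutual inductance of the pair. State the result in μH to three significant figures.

M ≈ 274 μH

The outer solenoid produces a uniform field B₁ = μ₀n₁I₁ across the inner coil,
so the flux linkage is N₂Φ = N₂B₁A₂ = μ₀n₁N₂A₂·I₁, giving M = μ₀n₁N₂A₂.
A₂ = πr² = π(2.260×10^-2 m)² = 1.6046×10^-3 m².
M = (4π×10⁻⁷)(1600)(85)(1.6046×10^-3) = 2.742×10^-4 H.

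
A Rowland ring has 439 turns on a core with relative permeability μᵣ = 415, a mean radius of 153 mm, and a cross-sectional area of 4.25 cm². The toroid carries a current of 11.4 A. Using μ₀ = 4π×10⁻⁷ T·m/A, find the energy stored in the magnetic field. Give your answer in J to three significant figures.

U ≈ 2.89 J

L = μ₀μᵣN²A/(2πR) = (4π×10⁻⁷)(415)(439)²(4.250×10^-4)/(2π×0.153) = 4.443×10^-2 H.
U = ½LI² = ½(4.443×10^-2)(11.4)² = 2.887 J.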